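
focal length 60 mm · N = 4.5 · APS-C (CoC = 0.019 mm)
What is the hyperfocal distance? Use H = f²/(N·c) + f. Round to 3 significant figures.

42.2 m

Hyperfocal distance H = f²/(N·c) + f = 60²/(4.5 × 0.019) + 60 = 3600/0.0855 + 60 ≈ 42165.3 mm ≈ 42.2 m.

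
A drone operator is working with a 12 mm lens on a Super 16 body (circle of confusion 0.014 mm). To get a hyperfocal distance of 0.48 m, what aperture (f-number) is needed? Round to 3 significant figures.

f/22

Rearrange H = f²/(N·c) + f for N: N = f² / ((H − f)·c).
N = 12² / ((480 − 12) × 0.014) = 144 / 6.552 ≈ 22.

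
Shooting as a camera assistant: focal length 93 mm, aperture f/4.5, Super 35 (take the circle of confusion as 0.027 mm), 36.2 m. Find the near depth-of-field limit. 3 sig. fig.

24.0 m

Hyperfocal distance H = f²/(N·c) + f = 93²/(4.5 × 0.027) + 93 = 8649/0.1215 + 93 ≈ 71278.2 mm ≈ 71.28 m.
Near limit Dn = s·(H − f)/(H + s − 2f) = 36200 × (71278.2 − 93) / (71278.2 + 36200 − 2 × 93) = 36200 × 71185.2 / 107292.2 ≈ 24018 mm ≈ 24.0 m.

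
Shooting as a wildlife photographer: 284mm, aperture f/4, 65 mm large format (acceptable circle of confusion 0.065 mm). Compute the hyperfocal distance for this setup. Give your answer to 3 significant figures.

310 m

Hyperfocal distance H = f²/(N·c) + f = 284²/(4 × 0.065) + 284 = 80656/0.26 + 284 ≈ 310499.4 mm ≈ 310 m.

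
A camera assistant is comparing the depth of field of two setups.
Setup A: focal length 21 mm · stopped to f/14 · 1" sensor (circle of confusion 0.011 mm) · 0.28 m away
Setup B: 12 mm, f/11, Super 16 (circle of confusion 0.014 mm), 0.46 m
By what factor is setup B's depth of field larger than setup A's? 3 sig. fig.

Setup A: H = 21²/(14×0.011) + 21 ≈ 2884.6 mm; DoF = Df − Dn = 307.843 − 256.776 ≈ 51.067 mm.
Setup B: H = 12²/(11×0.014) + 12 ≈ 947.1 mm; DoF = Df − Dn = 883.11 − 311.00 ≈ 572.11 mm.
Ratio = 572.11 / 51.067 ≈ 11.2.

11.2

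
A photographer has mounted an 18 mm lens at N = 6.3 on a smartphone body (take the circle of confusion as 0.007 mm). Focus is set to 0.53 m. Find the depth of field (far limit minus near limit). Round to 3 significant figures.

Hyperfocal distance H = f²/(N·c) + f = 18²/(6.3 × 0.007) + 18 = 324/0.0441 + 18 ≈ 7364.9 mm ≈ 7.365 m.
Near limit Dn = s·(H − f)/(H + s − 2f) = 530 × (7364.9 − 18) / (7364.9 + 530 − 2 × 18) = 530 × 7346.9 / 7858.9 ≈ 495.471 mm.
Far limit Df = s·(H − f)/(H − s) = 530 × (7364.9 − 18) / (7364.9 − 530) = 530 × 7346.9 / 6834.9 ≈ 569.702 mm.
Depth of field = Df − Dn = 569.702 − 495.471 ≈ 74.231 mm.

74.2 mm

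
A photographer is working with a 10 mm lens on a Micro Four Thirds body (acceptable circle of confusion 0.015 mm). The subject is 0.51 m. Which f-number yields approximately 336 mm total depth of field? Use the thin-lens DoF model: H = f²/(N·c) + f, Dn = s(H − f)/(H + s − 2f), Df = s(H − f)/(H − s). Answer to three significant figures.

Write h = H − f = f²/(N·c). The thin-lens limits are Dn = s·h/(h + (s−f)) and Df = s·h/(h − (s−f)), so DoF = Df − Dn = 2·s·(s−f)·h / (h² − (s−f)²).
That is a quadratic in h: DoF·h² − 2·s·(s−f)·h − DoF·(s−f)² = 0 ⇒ h = (s−f)·(s + √(s² + DoF²)) / DoF = 500 × (510 + √(510² + 336²)) / 336 = 500 × (510 + 610.734) / 336 ≈ 1667.8 mm.
Then N = f²/(c·h) = 10² / (0.015 × 1667.8) = 100 / 25.016 ≈ 4.

f/4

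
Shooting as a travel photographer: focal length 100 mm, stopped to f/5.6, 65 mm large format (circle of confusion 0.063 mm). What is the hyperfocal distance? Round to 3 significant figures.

28.4 m

Hyperfocal distance H = f²/(N·c) + f = 100²/(5.6 × 0.063) + 100 = 10000/0.3528 + 100 ≈ 28444.7 mm ≈ 28.4 m.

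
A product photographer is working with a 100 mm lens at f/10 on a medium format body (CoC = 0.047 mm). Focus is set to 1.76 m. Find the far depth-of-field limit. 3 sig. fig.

Hyperfocal distance H = f²/(N·c) + f = 100²/(10 × 0.047) + 100 = 10000/0.47 + 100 ≈ 21376.6 mm ≈ 21.38 m.
Far limit Df = s·(H − f)/(H − s) = 1760 × (21376.6 − 100) / (21376.6 − 1760) = 1760 × 21276.6 / 19616.6 ≈ 1908.9 mm ≈ 1.91 m.

1.91 m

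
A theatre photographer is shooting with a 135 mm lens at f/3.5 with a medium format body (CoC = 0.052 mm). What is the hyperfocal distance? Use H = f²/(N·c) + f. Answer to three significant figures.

100 m

Hyperfocal distance H = f²/(N·c) + f = 135²/(3.5 × 0.052) + 135 = 18225/0.182 + 135 ≈ 100272.4 mm ≈ 100 m.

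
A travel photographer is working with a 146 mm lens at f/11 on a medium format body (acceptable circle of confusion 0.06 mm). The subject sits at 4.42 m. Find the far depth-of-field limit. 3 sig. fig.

5.09 m

Hyperfocal distance H = f²/(N·c) + f = 146²/(11 × 0.06) + 146 = 21316/0.66 + 146 ≈ 32443.0 mm ≈ 32.44 m.
Far limit Df = s·(H − f)/(H − s) = 4420 × (32443.0 − 146) / (32443.0 − 4420) = 4420 × 32297.0 / 28023.0 ≈ 5094.1 mm ≈ 5.09 m.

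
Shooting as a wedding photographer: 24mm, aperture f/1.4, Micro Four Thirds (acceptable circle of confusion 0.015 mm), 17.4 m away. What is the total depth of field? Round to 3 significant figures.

Hyperfocal distance H = f²/(N·c) + f = 24²/(1.4 × 0.015) + 24 = 576/0.021 + 24 ≈ 27452.6 mm ≈ 27.45 m.
Near limit Dn = s·(H − f)/(H + s − 2f) = 17400 × (27452.6 − 24) / (27452.6 + 17400 − 2 × 24) = 17400 × 27428.6 / 44804.6 ≈ 10652 mm.
Far limit Df = s·(H − f)/(H − s) = 17400 × (27452.6 − 24) / (27452.6 − 17400) = 17400 × 27428.6 / 10052.6 ≈ 47476 mm.
Depth of field = Df − Dn = 47476 − 10652 ≈ 36824 mm ≈ 36.8 m.

36.8 m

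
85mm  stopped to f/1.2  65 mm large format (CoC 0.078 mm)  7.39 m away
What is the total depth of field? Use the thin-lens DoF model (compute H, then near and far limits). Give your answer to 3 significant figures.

Hyperfocal distance H = f²/(N·c) + f = 85²/(1.2 × 0.078) + 85 = 7225/0.0936 + 85 ≈ 77275.2 mm ≈ 77.28 m.
Near limit Dn = s·(H − f)/(H + s − 2f) = 7390 × (77275.2 − 85) / (77275.2 + 7390 − 2 × 85) = 7390 × 77190.2 / 84495.2 ≈ 6751.1 mm.
Far limit Df = s·(H − f)/(H − s) = 7390 × (77275.2 − 85) / (77275.2 − 7390) = 7390 × 77190.2 / 69885.2 ≈ 8162.5 mm.
Depth of field = Df − Dn = 8162.5 − 6751.1 ≈ 1411.4 mm ≈ 1.41 m.

1.41 m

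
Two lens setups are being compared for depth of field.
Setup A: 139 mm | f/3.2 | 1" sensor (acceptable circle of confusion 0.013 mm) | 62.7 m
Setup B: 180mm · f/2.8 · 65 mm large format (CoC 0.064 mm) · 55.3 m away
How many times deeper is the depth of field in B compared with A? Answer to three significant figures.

Setup A: H = 139²/(3.2×0.013) + 139 ≈ 464586.1 mm; DoF = Df − Dn = 72460 − 55257 ≈ 17203 mm.
Setup B: H = 180²/(2.8×0.064) + 180 ≈ 180983.6 mm; DoF = Df − Dn = 79552 − 42380 ≈ 37172 mm.
Ratio = 37172 / 17203 ≈ 2.16.

2.16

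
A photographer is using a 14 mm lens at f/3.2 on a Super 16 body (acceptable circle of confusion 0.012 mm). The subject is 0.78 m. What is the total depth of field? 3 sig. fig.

Hyperfocal distance H = f²/(N·c) + f = 14²/(3.2 × 0.012) + 14 = 196/0.0384 + 14 ≈ 5118.2 mm ≈ 5.118 m.
Near limit Dn = s·(H − f)/(H + s − 2f) = 780 × (5118.2 − 14) / (5118.2 + 780 − 2 × 14) = 780 × 5104.2 / 5870.2 ≈ 678.22 mm.
Far limit Df = s·(H − f)/(H − s) = 780 × (5118.2 − 14) / (5118.2 − 780) = 780 × 5104.2 / 4338.2 ≈ 917.73 mm.
Depth of field = Df − Dn = 917.73 − 678.22 ≈ 239.51 mm.

240 mm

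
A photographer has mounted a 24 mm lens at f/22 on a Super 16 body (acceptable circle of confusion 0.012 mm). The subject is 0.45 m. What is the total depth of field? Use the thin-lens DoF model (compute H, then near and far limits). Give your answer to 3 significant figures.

Hyperfocal distance H = f²/(N·c) + f = 24²/(22 × 0.012) + 24 = 576/0.264 + 24 ≈ 2205.8 mm ≈ 2.206 m.
Near limit Dn = s·(H − f)/(H + s − 2f) = 450 × (2205.8 − 24) / (2205.8 + 450 − 2 × 24) = 450 × 2181.8 / 2607.8 ≈ 376.49 mm.
Far limit Df = s·(H − f)/(H − s) = 450 × (2205.8 − 24) / (2205.8 − 450) = 450 × 2181.8 / 1755.8 ≈ 559.18 mm.
Depth of field = Df − Dn = 559.18 − 376.49 ≈ 182.69 mm.

183 mm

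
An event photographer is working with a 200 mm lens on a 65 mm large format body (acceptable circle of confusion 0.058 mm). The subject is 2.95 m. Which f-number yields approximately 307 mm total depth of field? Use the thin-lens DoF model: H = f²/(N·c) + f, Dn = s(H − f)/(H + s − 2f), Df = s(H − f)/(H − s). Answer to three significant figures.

f/13

Write h = H − f = f²/(N·c). The thin-lens limits are Dn = s·h/(h + (s−f)) and Df = s·h/(h − (s−f)), so DoF = Df − Dn = 2·s·(s−f)·h / (h² − (s−f)²).
That is a quadratic in h: DoF·h² − 2·s·(s−f)·h − DoF·(s−f)² = 0 ⇒ h = (s−f)·(s + √(s² + DoF²)) / DoF = 2750 × (2950 + √(2950² + 307²)) / 307 = 2750 × (2950 + 2965.93) / 307 ≈ 52993 mm.
Then N = f²/(c·h) = 200² / (0.058 × 52993) = 40000 / 3073.6 ≈ 13.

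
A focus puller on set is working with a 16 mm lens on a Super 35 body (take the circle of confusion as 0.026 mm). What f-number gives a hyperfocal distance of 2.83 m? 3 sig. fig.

Rearrange H = f²/(N·c) + f for N: N = f² / ((H − f)·c).
N = 16² / ((2830 − 16) × 0.026) = 256 / 73.16 ≈ 3.50.

f/3.50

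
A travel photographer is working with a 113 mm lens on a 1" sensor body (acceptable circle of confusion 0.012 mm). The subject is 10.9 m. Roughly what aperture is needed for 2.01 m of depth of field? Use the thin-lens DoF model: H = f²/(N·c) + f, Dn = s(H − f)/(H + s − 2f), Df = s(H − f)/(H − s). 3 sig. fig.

Write h = H − f = f²/(N·c). The thin-lens limits are Dn = s·h/(h + (s−f)) and Df = s·h/(h − (s−f)), so DoF = Df − Dn = 2·s·(s−f)·h / (h² − (s−f)²).
That is a quadratic in h: DoF·h² − 2·s·(s−f)·h − DoF·(s−f)² = 0 ⇒ h = (s−f)·(s + √(s² + DoF²)) / DoF = 10787 × (10900 + √(10900² + 2010²)) / 2010 = 10787 × (10900 + 11083.8) / 2010 ≈ 117980 mm.
Then N = f²/(c·h) = 113² / (0.012 × 117980) = 12769 / 1415.8 ≈ 9.02.

f/9.02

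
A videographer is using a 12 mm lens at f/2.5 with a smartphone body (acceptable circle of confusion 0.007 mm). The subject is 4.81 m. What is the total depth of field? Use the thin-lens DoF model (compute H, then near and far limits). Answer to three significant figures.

8.50 m

Hyperfocal distance H = f²/(N·c) + f = 12²/(2.5 × 0.007) + 12 = 144/0.0175 + 12 ≈ 8240.6 mm ≈ 8.241 m.
Near limit Dn = s·(H − f)/(H + s − 2f) = 4810 × (8240.6 − 12) / (8240.6 + 4810 − 2 × 12) = 4810 × 8228.6 / 13026.6 ≈ 3038.4 mm.
Far limit Df = s·(H − f)/(H − s) = 4810 × (8240.6 − 12) / (8240.6 − 4810) = 4810 × 8228.6 / 3430.6 ≈ 11537.3 mm.
Depth of field = Df − Dn = 11537.3 − 3038.4 ≈ 8498.9 mm ≈ 8.50 m.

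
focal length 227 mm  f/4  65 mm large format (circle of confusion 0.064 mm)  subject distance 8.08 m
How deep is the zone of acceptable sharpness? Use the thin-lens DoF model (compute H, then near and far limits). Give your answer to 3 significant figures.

0.631 m

Hyperfocal distance H = f²/(N·c) + f = 227²/(4 × 0.064) + 227 = 51529/0.256 + 227 ≈ 201512.2 mm ≈ 201.5 m.
Near limit Dn = s·(H − f)/(H + s − 2f) = 8080 × (201512.2 − 227) / (201512.2 + 8080 − 2 × 227) = 8080 × 201285.2 / 209138.2 ≈ 7776.60 mm.
Far limit Df = s·(H − f)/(H − s) = 8080 × (201512.2 − 227) / (201512.2 − 8080) = 8080 × 201285.2 / 193432.2 ≈ 8408.03 mm.
Depth of field = Df − Dn = 8408.03 − 7776.60 ≈ 631.43 mm ≈ 0.631 m.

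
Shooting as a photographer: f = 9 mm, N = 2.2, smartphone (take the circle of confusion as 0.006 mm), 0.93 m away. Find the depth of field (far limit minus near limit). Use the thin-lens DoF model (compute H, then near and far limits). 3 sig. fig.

Hyperfocal distance H = f²/(N·c) + f = 9²/(2.2 × 0.006) + 9 = 81/0.0132 + 9 ≈ 6145.4 mm ≈ 6.145 m.
Near limit Dn = s·(H − f)/(H + s − 2f) = 930 × (6145.4 − 9) / (6145.4 + 930 − 2 × 9) = 930 × 6136.4 / 7057.4 ≈ 808.63 mm.
Far limit Df = s·(H − f)/(H − s) = 930 × (6145.4 − 9) / (6145.4 − 930) = 930 × 6136.4 / 5215.4 ≈ 1094.23 mm.
Depth of field = Df − Dn = 1094.23 − 808.63 ≈ 285.60 mm.

286 mm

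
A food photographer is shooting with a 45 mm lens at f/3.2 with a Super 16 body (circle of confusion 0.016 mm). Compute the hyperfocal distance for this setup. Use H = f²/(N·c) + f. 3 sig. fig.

Hyperfocal distance H = f²/(N·c) + f = 45²/(3.2 × 0.016) + 45 = 2025/0.0512 + 45 ≈ 39595.8 mm ≈ 39.6 m.

39.6 m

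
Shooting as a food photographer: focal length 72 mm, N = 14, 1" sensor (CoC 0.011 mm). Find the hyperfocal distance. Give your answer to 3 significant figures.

Hyperfocal distance H = f²/(N·c) + f = 72²/(14 × 0.011) + 72 = 5184/0.154 + 72 ≈ 33734.3 mm ≈ 33.7 m.

33.7 m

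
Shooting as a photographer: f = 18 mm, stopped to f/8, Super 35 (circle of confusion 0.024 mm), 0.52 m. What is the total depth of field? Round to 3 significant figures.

Hyperfocal distance H = f²/(N·c) + f = 18²/(8 × 0.024) + 18 = 324/0.192 + 18 ≈ 1705.5 mm ≈ 1.706 m.
Near limit Dn = s·(H − f)/(H + s − 2f) = 520 × (1705.5 − 18) / (1705.5 + 520 − 2 × 18) = 520 × 1687.5 / 2189.5 ≈ 400.78 mm.
Far limit Df = s·(H − f)/(H − s) = 520 × (1705.5 − 18) / (1705.5 − 520) = 520 × 1687.5 / 1185.5 ≈ 740.19 mm.
Depth of field = Df − Dn = 740.19 − 400.78 ≈ 339.41 mm.

339 mm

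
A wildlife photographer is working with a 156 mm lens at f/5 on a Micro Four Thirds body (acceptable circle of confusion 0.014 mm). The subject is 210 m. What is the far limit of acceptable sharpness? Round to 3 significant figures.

530 m

Hyperfocal distance H = f²/(N·c) + f = 156²/(5 × 0.014) + 156 = 24336/0.07 + 156 ≈ 347813.1 mm ≈ 347.8 m.
Far limit Df = s·(H − f)/(H − s) = 210000 × (347813.1 − 156) / (347813.1 − 210000) = 210000 × 347657.1 / 137813.1 ≈ 529761 mm ≈ 530 m.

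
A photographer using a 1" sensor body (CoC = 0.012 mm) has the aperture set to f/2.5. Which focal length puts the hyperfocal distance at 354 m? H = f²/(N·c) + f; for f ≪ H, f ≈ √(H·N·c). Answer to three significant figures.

From H = f²/(N·c) + f, with f ≪ H: f ≈ √(H·N·c) = √(354000 × 2.5 × 0.012) = √10620 ≈ 103.1 mm.
The +f correction barely moves this — solving exactly, f² + N·c·f − N·c·H = 0 ⇒ f = (−N·c + √((N·c)² + 4·N·c·H))/2 = (−0.03 + √42480)/2 ≈ 103.04 mm, so f ≈ 103 mm.

103 mm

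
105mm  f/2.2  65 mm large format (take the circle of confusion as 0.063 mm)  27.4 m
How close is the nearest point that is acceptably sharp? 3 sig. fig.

20.4 m

Hyperfocal distance H = f²/(N·c) + f = 105²/(2.2 × 0.063) + 105 = 11025/0.1386 + 105 ≈ 79650.5 mm ≈ 79.65 m.
Near limit Dn = s·(H − f)/(H + s − 2f) = 27400 × (79650.5 − 105) / (79650.5 + 27400 − 2 × 105) = 27400 × 79545.5 / 106840.5 ≈ 20400 mm ≈ 20.4 m.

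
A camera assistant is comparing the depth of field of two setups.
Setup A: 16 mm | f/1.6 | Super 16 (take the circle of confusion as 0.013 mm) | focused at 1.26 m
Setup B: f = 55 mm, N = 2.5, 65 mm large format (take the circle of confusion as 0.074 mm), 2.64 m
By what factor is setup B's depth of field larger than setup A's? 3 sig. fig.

Setup A: H = 16²/(1.6×0.013) + 16 ≈ 12323.7 mm; DoF = Df − Dn = 1401.67 − 1144.34 ≈ 257.33 mm.
Setup B: H = 55²/(2.5×0.074) + 55 ≈ 16406.4 mm; DoF = Df − Dn = 3135.73 − 2279.61 ≈ 856.12 mm.
Ratio = 856.12 / 257.33 ≈ 3.33.

3.33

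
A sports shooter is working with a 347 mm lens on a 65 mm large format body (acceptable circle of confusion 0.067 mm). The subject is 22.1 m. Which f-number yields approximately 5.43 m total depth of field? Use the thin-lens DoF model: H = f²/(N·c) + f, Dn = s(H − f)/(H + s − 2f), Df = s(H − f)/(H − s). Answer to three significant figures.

f/10

Write h = H − f = f²/(N·c). The thin-lens limits are Dn = s·h/(h + (s−f)) and Df = s·h/(h − (s−f)), so DoF = Df − Dn = 2·s·(s−f)·h / (h² − (s−f)²).
That is a quadratic in h: DoF·h² − 2·s·(s−f)·h − DoF·(s−f)² = 0 ⇒ h = (s−f)·(s + √(s² + DoF²)) / DoF = 21753 × (22100 + √(22100² + 5430²)) / 5430 = 21753 × (22100 + 22757.3) / 5430 ≈ 179702 mm.
Then N = f²/(c·h) = 347² / (0.067 × 179702) = 120409 / 12040 ≈ 10.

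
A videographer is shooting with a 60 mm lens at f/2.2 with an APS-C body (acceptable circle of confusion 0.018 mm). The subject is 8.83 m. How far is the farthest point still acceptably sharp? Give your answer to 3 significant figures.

Hyperfocal distance H = f²/(N·c) + f = 60²/(2.2 × 0.018) + 60 = 3600/0.0396 + 60 ≈ 90969.1 mm ≈ 90.97 m.
Far limit Df = s·(H − f)/(H − s) = 8830 × (90969.1 − 60) / (90969.1 − 8830) = 8830 × 90909.1 / 82139.1 ≈ 9772.8 mm ≈ 9.77 m.

9.77 m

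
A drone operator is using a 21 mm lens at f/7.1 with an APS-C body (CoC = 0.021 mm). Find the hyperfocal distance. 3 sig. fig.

2.98 m

Hyperfocal distance H = f²/(N·c) + f = 21²/(7.1 × 0.021) + 21 = 441/0.1491 + 21 ≈ 2978.7 mm ≈ 2.98 m.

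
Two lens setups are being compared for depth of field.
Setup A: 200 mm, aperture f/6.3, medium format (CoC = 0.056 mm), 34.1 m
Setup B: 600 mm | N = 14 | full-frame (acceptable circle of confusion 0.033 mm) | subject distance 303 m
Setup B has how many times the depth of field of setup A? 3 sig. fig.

Setup A: H = 200²/(6.3×0.056) + 200 ≈ 113578.7 mm; DoF = Df − Dn = 48645 − 26251 ≈ 22394 mm.
Setup B: H = 600²/(14×0.033) + 600 ≈ 779820.8 mm; DoF = Df − Dn = 495163 − 218287 ≈ 276876 mm.
Ratio = 276876 / 22394 ≈ 12.4.

12.4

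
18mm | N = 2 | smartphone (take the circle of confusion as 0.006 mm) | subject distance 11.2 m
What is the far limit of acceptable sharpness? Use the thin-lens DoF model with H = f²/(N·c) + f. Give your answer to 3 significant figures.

Hyperfocal distance H = f²/(N·c) + f = 18²/(2 × 0.006) + 18 = 324/0.012 + 18 ≈ 27018.0 mm ≈ 27.02 m.
Far limit Df = s·(H − f)/(H − s) = 11200 × (27018.0 − 18) / (27018.0 − 11200) = 11200 × 27000.0 / 15818.0 ≈ 19117 mm ≈ 19.1 m.

19.1 m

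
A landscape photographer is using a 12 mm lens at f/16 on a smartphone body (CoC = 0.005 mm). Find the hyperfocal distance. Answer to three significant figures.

1.81 m

Hyperfocal distance H = f²/(N·c) + f = 12²/(16 × 0.005) + 12 = 144/0.08 + 12 ≈ 1812.0 mm ≈ 1.81 m.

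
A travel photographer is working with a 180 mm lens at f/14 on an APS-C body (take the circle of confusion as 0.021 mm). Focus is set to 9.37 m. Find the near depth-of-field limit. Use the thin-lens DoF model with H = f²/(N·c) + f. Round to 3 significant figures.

Hyperfocal distance H = f²/(N·c) + f = 180²/(14 × 0.021) + 180 = 32400/0.294 + 180 ≈ 110384.1 mm ≈ 110.4 m.
Near limit Dn = s·(H − f)/(H + s − 2f) = 9370 × (110384.1 − 180) / (110384.1 + 9370 − 2 × 180) = 9370 × 110204.1 / 119394.1 ≈ 8648.8 mm ≈ 8.65 m.

8.65 m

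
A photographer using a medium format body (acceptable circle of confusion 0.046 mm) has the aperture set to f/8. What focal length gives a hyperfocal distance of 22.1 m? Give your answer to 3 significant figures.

From H = f²/(N·c) + f, with f ≪ H: f ≈ √(H·N·c) = √(22100 × 8 × 0.046) = √8132.8 ≈ 90.18 mm.
Exact: f² + N·c·f − N·c·H = 0 ⇒ f = (−N·c + √((N·c)² + 4·N·c·H))/2 = (−0.368 + √32531)/2 ≈ 89.998 mm ≈ 90.0 mm.

90.0 mm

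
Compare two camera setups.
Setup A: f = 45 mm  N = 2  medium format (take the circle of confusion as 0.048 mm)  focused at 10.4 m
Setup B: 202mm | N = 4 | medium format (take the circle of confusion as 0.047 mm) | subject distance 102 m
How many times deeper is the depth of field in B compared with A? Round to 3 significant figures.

Setup A: H = 45²/(2×0.048) + 45 ≈ 21138.8 mm; DoF = Df − Dn = 20428 − 6976 ≈ 13452 mm.
Setup B: H = 202²/(4×0.047) + 202 ≈ 217244.6 mm; DoF = Df − Dn = 192099 − 69434 ≈ 122665 mm.
Ratio = 122665 / 13452 ≈ 9.12.

9.12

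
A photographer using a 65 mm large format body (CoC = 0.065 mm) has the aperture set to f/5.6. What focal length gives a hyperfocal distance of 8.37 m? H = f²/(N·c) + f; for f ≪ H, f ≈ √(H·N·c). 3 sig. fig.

55.0 mm

From H = f²/(N·c) + f, with f ≪ H: f ≈ √(H·N·c) = √(8370 × 5.6 × 0.065) = √3046.7 ≈ 55.20 mm.
Exact: f² + N·c·f − N·c·H = 0 ⇒ f = (−N·c + √((N·c)² + 4·N·c·H))/2 = (−0.364 + √12187)/2 ≈ 55.015 mm ≈ 55.0 mm.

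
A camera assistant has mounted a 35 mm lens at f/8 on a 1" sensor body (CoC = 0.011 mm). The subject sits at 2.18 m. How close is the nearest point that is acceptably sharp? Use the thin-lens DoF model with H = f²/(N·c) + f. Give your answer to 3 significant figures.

1.89 m

Hyperfocal distance H = f²/(N·c) + f = 35²/(8 × 0.011) + 35 = 1225/0.088 + 35 ≈ 13955.5 mm ≈ 13.96 m.
Near limit Dn = s·(H − f)/(H + s − 2f) = 2180 × (13955.5 − 35) / (13955.5 + 2180 − 2 × 35) = 2180 × 13920.5 / 16065.5 ≈ 1888.9 mm ≈ 1.89 m.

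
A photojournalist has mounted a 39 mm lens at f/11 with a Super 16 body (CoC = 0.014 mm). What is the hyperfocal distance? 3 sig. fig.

9.92 m

Hyperfocal distance H = f²/(N·c) + f = 39²/(11 × 0.014) + 39 = 1521/0.154 + 39 ≈ 9915.6 mm ≈ 9.92 m.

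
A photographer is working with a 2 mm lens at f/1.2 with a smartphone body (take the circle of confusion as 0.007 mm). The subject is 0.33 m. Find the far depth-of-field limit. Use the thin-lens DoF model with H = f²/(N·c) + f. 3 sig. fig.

Hyperfocal distance H = f²/(N·c) + f = 2²/(1.2 × 0.007) + 2 = 4/0.0084 + 2 ≈ 478.2 mm ≈ 0.478 m.
Far limit Df = s·(H − f)/(H − s) = 330 × (478.2 − 2) / (478.2 − 330) = 330 × 476.2 / 148.2 ≈ 1060.4 mm ≈ 1.06 m.

1.06 m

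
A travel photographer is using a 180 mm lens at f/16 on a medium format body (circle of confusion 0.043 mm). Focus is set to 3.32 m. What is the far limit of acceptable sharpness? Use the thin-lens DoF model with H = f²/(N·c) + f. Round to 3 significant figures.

Hyperfocal distance H = f²/(N·c) + f = 180²/(16 × 0.043) + 180 = 32400/0.688 + 180 ≈ 47273.0 mm ≈ 47.27 m.
Far limit Df = s·(H − f)/(H − s) = 3320 × (47273.0 − 180) / (47273.0 − 3320) = 3320 × 47093.0 / 43953.0 ≈ 3557.2 mm ≈ 3.56 m.

3.56 m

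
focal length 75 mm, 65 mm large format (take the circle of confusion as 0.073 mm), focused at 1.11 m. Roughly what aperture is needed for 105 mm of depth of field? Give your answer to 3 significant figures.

f/3.51

Write h = H − f = f²/(N·c). The thin-lens limits are Dn = s·h/(h + (s−f)) and Df = s·h/(h − (s−f)), so DoF = Df − Dn = 2·s·(s−f)·h / (h² − (s−f)²).
That is a quadratic in h: DoF·h² − 2·s·(s−f)·h − DoF·(s−f)² = 0 ⇒ h = (s−f)·(s + √(s² + DoF²)) / DoF = 1035 × (1110 + √(1110² + 105²)) / 105 = 1035 × (1110 + 1114.96) / 105 ≈ 21932 mm.
Then N = f²/(c·h) = 75² / (0.073 × 21932) = 5625 / 1601.0 ≈ 3.51.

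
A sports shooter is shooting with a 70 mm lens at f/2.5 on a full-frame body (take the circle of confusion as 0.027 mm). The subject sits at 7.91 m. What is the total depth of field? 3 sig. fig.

1.73 m

Hyperfocal distance H = f²/(N·c) + f = 70²/(2.5 × 0.027) + 70 = 4900/0.0675 + 70 ≈ 72662.6 mm ≈ 72.66 m.
Near limit Dn = s·(H − f)/(H + s − 2f) = 7910 × (72662.6 − 70) / (72662.6 + 7910 − 2 × 70) = 7910 × 72592.6 / 80432.6 ≈ 7139.0 mm.
Far limit Df = s·(H − f)/(H − s) = 7910 × (72662.6 − 70) / (72662.6 − 7910) = 7910 × 72592.6 / 64752.6 ≈ 8867.7 mm.
Depth of field = Df − Dn = 8867.7 − 7139.0 ≈ 1728.7 mm ≈ 1.73 m.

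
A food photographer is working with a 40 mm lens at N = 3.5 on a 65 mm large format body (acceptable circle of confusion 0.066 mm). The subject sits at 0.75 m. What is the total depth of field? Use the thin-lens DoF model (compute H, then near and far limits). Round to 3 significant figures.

Hyperfocal distance H = f²/(N·c) + f = 40²/(3.5 × 0.066) + 40 = 1600/0.231 + 40 ≈ 6966.4 mm ≈ 6.966 m.
Near limit Dn = s·(H − f)/(H + s − 2f) = 750 × (6966.4 − 40) / (6966.4 + 750 − 2 × 40) = 750 × 6926.4 / 7636.4 ≈ 680.27 mm.
Far limit Df = s·(H − f)/(H − s) = 750 × (6966.4 − 40) / (6966.4 − 750) = 750 × 6926.4 / 6216.4 ≈ 835.66 mm.
Depth of field = Df − Dn = 835.66 − 680.27 ≈ 155.39 mm.

155 mm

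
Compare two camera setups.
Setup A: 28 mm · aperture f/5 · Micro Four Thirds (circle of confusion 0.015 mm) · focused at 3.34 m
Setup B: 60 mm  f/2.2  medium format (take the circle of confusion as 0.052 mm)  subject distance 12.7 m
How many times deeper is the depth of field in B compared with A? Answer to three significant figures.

5.17

Setup A: H = 28²/(5×0.015) + 28 ≈ 10481.3 mm; DoF = Df − Dn = 4889.0 − 2536.4 ≈ 2352.6 mm.
Setup B: H = 60²/(2.2×0.052) + 60 ≈ 31528.5 mm; DoF = Df − Dn = 21226 − 9061 ≈ 12165 mm.
Ratio = 12165 / 2352.6 ≈ 5.17.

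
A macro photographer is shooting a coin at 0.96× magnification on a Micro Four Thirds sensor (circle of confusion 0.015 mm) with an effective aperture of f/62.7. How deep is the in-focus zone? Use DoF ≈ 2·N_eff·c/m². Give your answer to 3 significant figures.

At magnification m, DoF ≈ 2·N_eff·c/m² = 2 × 62.7 × 0.015 / 0.96² = 1.881 / 0.9216 ≈ 2.04 mm.

2.04 mm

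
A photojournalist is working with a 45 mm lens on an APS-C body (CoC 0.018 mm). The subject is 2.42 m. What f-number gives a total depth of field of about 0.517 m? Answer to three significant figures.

Write h = H − f = f²/(N·c). The thin-lens limits are Dn = s·h/(h + (s−f)) and Df = s·h/(h − (s−f)), so DoF = Df − Dn = 2·s·(s−f)·h / (h² − (s−f)²).
That is a quadratic in h: DoF·h² − 2·s·(s−f)·h − DoF·(s−f)² = 0 ⇒ h = (s−f)·(s + √(s² + DoF²)) / DoF = 2375 × (2420 + √(2420² + 517²)) / 517 = 2375 × (2420 + 2474.61) / 517 ≈ 22485 mm.
Then N = f²/(c·h) = 45² / (0.018 × 22485) = 2025 / 404.73 ≈ 5.

f/5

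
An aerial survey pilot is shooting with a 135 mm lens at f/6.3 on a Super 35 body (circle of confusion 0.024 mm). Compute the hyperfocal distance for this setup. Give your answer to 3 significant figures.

Hyperfocal distance H = f²/(N·c) + f = 135²/(6.3 × 0.024) + 135 = 18225/0.1512 + 135 ≈ 120670.7 mm ≈ 121 m.

121 m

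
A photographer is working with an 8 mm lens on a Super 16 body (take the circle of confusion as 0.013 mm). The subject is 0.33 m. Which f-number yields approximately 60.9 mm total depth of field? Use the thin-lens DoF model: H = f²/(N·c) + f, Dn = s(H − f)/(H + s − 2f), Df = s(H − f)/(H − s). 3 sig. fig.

f/1.40

Write h = H − f = f²/(N·c). The thin-lens limits are Dn = s·h/(h + (s−f)) and Df = s·h/(h − (s−f)), so DoF = Df − Dn = 2·s·(s−f)·h / (h² − (s−f)²).
That is a quadratic in h: DoF·h² − 2·s·(s−f)·h − DoF·(s−f)² = 0 ⇒ h = (s−f)·(s + √(s² + DoF²)) / DoF = 322 × (330 + √(330² + 60.9²)) / 60.9 = 322 × (330 + 335.572) / 60.9 ≈ 3519.1 mm.
Then N = f²/(c·h) = 8² / (0.013 × 3519.1) = 64 / 45.749 ≈ 1.40.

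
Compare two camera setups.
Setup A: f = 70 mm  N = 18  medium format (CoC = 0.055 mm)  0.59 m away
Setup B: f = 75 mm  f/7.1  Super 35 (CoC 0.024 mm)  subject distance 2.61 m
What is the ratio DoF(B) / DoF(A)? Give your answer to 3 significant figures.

3.22

Setup A: H = 70²/(18×0.055) + 70 ≈ 5019.5 mm; DoF = Df − Dn = 659.26 − 533.91 ≈ 125.35 mm.
Setup B: H = 75²/(7.1×0.024) + 75 ≈ 33085.6 mm; DoF = Df − Dn = 2827.10 − 2423.86 ≈ 403.24 mm.
Ratio = 403.24 / 125.35 ≈ 3.22.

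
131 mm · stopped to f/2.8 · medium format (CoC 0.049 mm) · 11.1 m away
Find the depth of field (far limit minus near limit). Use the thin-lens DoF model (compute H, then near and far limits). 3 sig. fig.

Hyperfocal distance H = f²/(N·c) + f = 131²/(2.8 × 0.049) + 131 = 17161/0.1372 + 131 ≈ 125211.2 mm ≈ 125.2 m.
Near limit Dn = s·(H − f)/(H + s − 2f) = 11100 × (125211.2 − 131) / (125211.2 + 11100 − 2 × 131) = 11100 × 125080.2 / 136049.2 ≈ 10205.1 mm.
Far limit Df = s·(H − f)/(H − s) = 11100 × (125211.2 − 131) / (125211.2 − 11100) = 11100 × 125080.2 / 114111.2 ≈ 12167.0 mm.
Depth of field = Df − Dn = 12167.0 − 10205.1 ≈ 1961.9 mm ≈ 1.96 m.

1.96 m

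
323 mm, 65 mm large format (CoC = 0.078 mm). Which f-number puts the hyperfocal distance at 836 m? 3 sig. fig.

f/1.60

Rearrange H = f²/(N·c) + f for N: N = f² / ((H − f)·c).
N = 323² / ((836000 − 323) × 0.078) = 104329 / 65183 ≈ 1.60.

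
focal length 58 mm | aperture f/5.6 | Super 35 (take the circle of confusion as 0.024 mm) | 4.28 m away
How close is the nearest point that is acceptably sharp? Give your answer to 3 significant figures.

Hyperfocal distance H = f²/(N·c) + f = 58²/(5.6 × 0.024) + 58 = 3364/0.1344 + 58 ≈ 25087.8 mm ≈ 25.09 m.
Near limit Dn = s·(H − f)/(H + s − 2f) = 4280 × (25087.8 − 58) / (25087.8 + 4280 − 2 × 58) = 4280 × 25029.8 / 29251.8 ≈ 3662.3 mm ≈ 3.66 m.

3.66 m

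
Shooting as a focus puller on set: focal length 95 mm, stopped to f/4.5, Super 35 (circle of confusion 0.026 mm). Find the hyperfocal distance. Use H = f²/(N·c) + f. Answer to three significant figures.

77.2 m

Hyperfocal distance H = f²/(N·c) + f = 95²/(4.5 × 0.026) + 95 = 9025/0.117 + 95 ≈ 77231.8 mm ≈ 77.2 m.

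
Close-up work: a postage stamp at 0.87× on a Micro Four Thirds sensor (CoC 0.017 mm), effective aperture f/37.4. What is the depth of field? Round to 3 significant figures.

At magnification m, DoF ≈ 2·N_eff·c/m² = 2 × 37.4 × 0.017 / 0.87² = 1.272 / 0.7569 ≈ 1.68 mm.

1.68 mm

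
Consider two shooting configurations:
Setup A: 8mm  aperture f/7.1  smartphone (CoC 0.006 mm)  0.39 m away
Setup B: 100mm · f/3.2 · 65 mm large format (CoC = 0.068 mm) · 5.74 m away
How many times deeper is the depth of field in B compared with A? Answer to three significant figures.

Setup A: H = 8²/(7.1×0.006) + 8 ≈ 1510.3 mm; DoF = Df − Dn = 522.98 − 310.94 ≈ 212.04 mm.
Setup B: H = 100²/(3.2×0.068) + 100 ≈ 46055.9 mm; DoF = Df − Dn = 6543.0 − 5112.6 ≈ 1430.4 mm.
Ratio = 1430.4 / 212.04 ≈ 6.75.

6.75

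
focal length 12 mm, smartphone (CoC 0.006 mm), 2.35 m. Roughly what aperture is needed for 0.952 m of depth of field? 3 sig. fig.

Write h = H − f = f²/(N·c). The thin-lens limits are Dn = s·h/(h + (s−f)) and Df = s·h/(h − (s−f)), so DoF = Df − Dn = 2·s·(s−f)·h / (h² − (s−f)²).
That is a quadratic in h: DoF·h² − 2·s·(s−f)·h − DoF·(s−f)² = 0 ⇒ h = (s−f)·(s + √(s² + DoF²)) / DoF = 2338 × (2350 + √(2350² + 952²)) / 952 = 2338 × (2350 + 2535.51) / 952 ≈ 11998 mm.
Then N = f²/(c·h) = 12² / (0.006 × 11998) = 144 / 71.989 ≈ 2.00.

f/2.00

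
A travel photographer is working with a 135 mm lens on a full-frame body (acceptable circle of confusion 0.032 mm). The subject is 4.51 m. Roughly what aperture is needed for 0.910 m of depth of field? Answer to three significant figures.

Write h = H − f = f²/(N·c). The thin-lens limits are Dn = s·h/(h + (s−f)) and Df = s·h/(h − (s−f)), so DoF = Df − Dn = 2·s·(s−f)·h / (h² − (s−f)²).
That is a quadratic in h: DoF·h² − 2·s·(s−f)·h − DoF·(s−f)² = 0 ⇒ h = (s−f)·(s + √(s² + DoF²)) / DoF = 4375 × (4510 + √(4510² + 910²)) / 910 = 4375 × (4510 + 4600.89) / 910 ≈ 43802 mm.
Then N = f²/(c·h) = 135² / (0.032 × 43802) = 18225 / 1401.7 ≈ 13.

f/13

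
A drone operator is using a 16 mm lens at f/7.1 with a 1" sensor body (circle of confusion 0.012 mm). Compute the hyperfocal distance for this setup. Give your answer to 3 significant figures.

3.02 m

Hyperfocal distance H = f²/(N·c) + f = 16²/(7.1 × 0.012) + 16 = 256/0.0852 + 16 ≈ 3020.7 mm ≈ 3.02 m.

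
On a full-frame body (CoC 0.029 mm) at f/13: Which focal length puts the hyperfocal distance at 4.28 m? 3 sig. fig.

From H = f²/(N·c) + f, with f ≪ H: f ≈ √(H·N·c) = √(4280 × 13 × 0.029) = √1613.6 ≈ 40.17 mm.
Exact: f² + N·c·f − N·c·H = 0 ⇒ f = (−N·c + √((N·c)² + 4·N·c·H))/2 = (−0.377 + √6454.4)/2 ≈ 39.981 mm ≈ 40.0 mm.

40.0 mm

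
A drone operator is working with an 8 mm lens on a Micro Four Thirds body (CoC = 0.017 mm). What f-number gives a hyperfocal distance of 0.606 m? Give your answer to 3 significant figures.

Rearrange H = f²/(N·c) + f for N: N = f² / ((H − f)·c).
N = 8² / ((606 − 8) × 0.017) = 64 / 10.17 ≈ 6.30.

f/6.30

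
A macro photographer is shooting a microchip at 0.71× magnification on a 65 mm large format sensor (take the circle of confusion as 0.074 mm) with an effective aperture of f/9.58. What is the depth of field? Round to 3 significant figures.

At magnification m, DoF ≈ 2·N_eff·c/m² = 2 × 9.58 × 0.074 / 0.71² = 1.418 / 0.5041 ≈ 2.81 mm.

2.81 mm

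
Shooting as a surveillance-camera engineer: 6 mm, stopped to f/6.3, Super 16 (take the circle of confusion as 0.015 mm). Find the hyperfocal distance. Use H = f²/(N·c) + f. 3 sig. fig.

387 mm

Hyperfocal distance H = f²/(N·c) + f = 6²/(6.3 × 0.015) + 6 = 36/0.0945 + 6 ≈ 387.0 mm ≈ 0.387 m.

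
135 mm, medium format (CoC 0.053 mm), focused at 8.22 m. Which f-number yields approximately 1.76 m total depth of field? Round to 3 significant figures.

f/4.50

Write h = H − f = f²/(N·c). The thin-lens limits are Dn = s·h/(h + (s−f)) and Df = s·h/(h − (s−f)), so DoF = Df − Dn = 2·s·(s−f)·h / (h² − (s−f)²).
That is a quadratic in h: DoF·h² − 2·s·(s−f)·h − DoF·(s−f)² = 0 ⇒ h = (s−f)·(s + √(s² + DoF²)) / DoF = 8085 × (8220 + √(8220² + 1760²)) / 1760 = 8085 × (8220 + 8406.31) / 1760 ≈ 76377 mm.
Then N = f²/(c·h) = 135² / (0.053 × 76377) = 18225 / 4048.0 ≈ 4.50.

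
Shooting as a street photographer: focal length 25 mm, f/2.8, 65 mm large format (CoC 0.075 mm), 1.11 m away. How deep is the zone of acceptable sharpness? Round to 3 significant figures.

0.933 m

Hyperfocal distance H = f²/(N·c) + f = 25²/(2.8 × 0.075) + 25 = 625/0.21 + 25 ≈ 3001.2 mm ≈ 3.001 m.
Near limit Dn = s·(H − f)/(H + s − 2f) = 1110 × (3001.2 − 25) / (3001.2 + 1110 − 2 × 25) = 1110 × 2976.2 / 4061.2 ≈ 813.45 mm.
Far limit Df = s·(H − f)/(H − s) = 1110 × (3001.2 − 25) / (3001.2 − 1110) = 1110 × 2976.2 / 1891.2 ≈ 1746.82 mm.
Depth of field = Df − Dn = 1746.82 − 813.45 ≈ 933.37 mm ≈ 0.933 m.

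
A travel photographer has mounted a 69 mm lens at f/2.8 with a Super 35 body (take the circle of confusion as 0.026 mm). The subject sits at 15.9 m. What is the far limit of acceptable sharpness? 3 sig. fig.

21.0 m

Hyperfocal distance H = f²/(N·c) + f = 69²/(2.8 × 0.026) + 69 = 4761/0.0728 + 69 ≈ 65467.4 mm ≈ 65.47 m.
Far limit Df = s·(H − f)/(H − s) = 15900 × (65467.4 − 69) / (65467.4 − 15900) = 15900 × 65398.4 / 49567.4 ≈ 20978 mm ≈ 21.0 m.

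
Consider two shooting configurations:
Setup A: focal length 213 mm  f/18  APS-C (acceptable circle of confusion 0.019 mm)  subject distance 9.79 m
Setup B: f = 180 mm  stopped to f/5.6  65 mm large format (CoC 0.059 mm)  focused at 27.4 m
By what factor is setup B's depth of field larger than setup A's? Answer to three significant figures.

Setup A: H = 213²/(18×0.019) + 213 ≈ 132870.9 mm; DoF = Df − Dn = 10551.8 − 9130.8 ≈ 1421.0 mm.
Setup B: H = 180²/(5.6×0.059) + 180 ≈ 98243.0 mm; DoF = Df − Dn = 37928 − 21447 ≈ 16481 mm.
Ratio = 16481 / 1421.0 ≈ 11.6.

11.6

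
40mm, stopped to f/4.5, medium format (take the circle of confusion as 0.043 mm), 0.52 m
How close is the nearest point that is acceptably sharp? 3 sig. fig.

491 mm

Hyperfocal distance H = f²/(N·c) + f = 40²/(4.5 × 0.043) + 40 = 1600/0.1935 + 40 ≈ 8308.7 mm ≈ 8.309 m.
Near limit Dn = s·(H − f)/(H + s − 2f) = 520 × (8308.7 − 40) / (8308.7 + 520 − 2 × 40) = 520 × 8268.7 / 8748.7 ≈ 491.47 mm.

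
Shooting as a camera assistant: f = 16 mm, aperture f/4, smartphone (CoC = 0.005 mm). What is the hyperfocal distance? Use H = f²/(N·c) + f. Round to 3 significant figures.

Hyperfocal distance H = f²/(N·c) + f = 16²/(4 × 0.005) + 16 = 256/0.02 + 16 ≈ 12816.0 mm ≈ 12.8 m.

12.8 m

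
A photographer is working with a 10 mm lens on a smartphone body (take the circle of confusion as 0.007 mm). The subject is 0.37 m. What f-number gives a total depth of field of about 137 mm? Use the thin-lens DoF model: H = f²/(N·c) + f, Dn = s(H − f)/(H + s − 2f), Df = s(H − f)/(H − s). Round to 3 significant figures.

f/7.11

Write h = H − f = f²/(N·c). The thin-lens limits are Dn = s·h/(h + (s−f)) and Df = s·h/(h − (s−f)), so DoF = Df − Dn = 2·s·(s−f)·h / (h² − (s−f)²).
That is a quadratic in h: DoF·h² − 2·s·(s−f)·h − DoF·(s−f)² = 0 ⇒ h = (s−f)·(s + √(s² + DoF²)) / DoF = 360 × (370 + √(370² + 137²)) / 137 = 360 × (370 + 394.549) / 137 ≈ 2009.0 mm.
Then N = f²/(c·h) = 10² / (0.007 × 2009.0) = 100 / 14.063 ≈ 7.11.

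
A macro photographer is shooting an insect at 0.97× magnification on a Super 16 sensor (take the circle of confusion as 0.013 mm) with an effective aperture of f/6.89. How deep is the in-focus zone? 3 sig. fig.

0.190 mm

At magnification m, DoF ≈ 2·N_eff·c/m² = 2 × 6.89 × 0.013 / 0.97² = 0.1791 / 0.9409 ≈ 0.19 mm.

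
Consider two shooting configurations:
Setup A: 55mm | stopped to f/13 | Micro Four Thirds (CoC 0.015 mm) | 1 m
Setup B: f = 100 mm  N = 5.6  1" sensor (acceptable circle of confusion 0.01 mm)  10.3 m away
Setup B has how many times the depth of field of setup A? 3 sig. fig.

Setup A: H = 55²/(13×0.015) + 55 ≈ 15567.8 mm; DoF = Df − Dn = 1064.87 − 942.58 ≈ 122.29 mm.
Setup B: H = 100²/(5.6×0.01) + 100 ≈ 178671.4 mm; DoF = Df − Dn = 10924.0 − 9743.5 ≈ 1180.5 mm.
Ratio = 1180.5 / 122.29 ≈ 9.65.

9.65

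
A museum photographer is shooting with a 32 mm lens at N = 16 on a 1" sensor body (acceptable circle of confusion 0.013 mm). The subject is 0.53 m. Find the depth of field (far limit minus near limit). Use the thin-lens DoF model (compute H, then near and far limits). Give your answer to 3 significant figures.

108 mm

Hyperfocal distance H = f²/(N·c) + f = 32²/(16 × 0.013) + 32 = 1024/0.208 + 32 ≈ 4955.1 mm ≈ 4.955 m.
Near limit Dn = s·(H − f)/(H + s − 2f) = 530 × (4955.1 − 32) / (4955.1 + 530 − 2 × 32) = 530 × 4923.1 / 5421.1 ≈ 481.31 mm.
Far limit Df = s·(H − f)/(H − s) = 530 × (4955.1 − 32) / (4955.1 − 530) = 530 × 4923.1 / 4425.1 ≈ 589.65 mm.
Depth of field = Df − Dn = 589.65 − 481.31 ≈ 108.34 mm.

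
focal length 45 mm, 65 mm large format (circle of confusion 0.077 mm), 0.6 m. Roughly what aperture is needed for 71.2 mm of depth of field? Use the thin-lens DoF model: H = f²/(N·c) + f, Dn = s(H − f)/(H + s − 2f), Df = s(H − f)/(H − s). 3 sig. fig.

f/2.80

Write h = H − f = f²/(N·c). The thin-lens limits are Dn = s·h/(h + (s−f)) and Df = s·h/(h − (s−f)), so DoF = Df − Dn = 2·s·(s−f)·h / (h² − (s−f)²).
That is a quadratic in h: DoF·h² − 2·s·(s−f)·h − DoF·(s−f)² = 0 ⇒ h = (s−f)·(s + √(s² + DoF²)) / DoF = 555 × (600 + √(600² + 71.2²)) / 71.2 = 555 × (600 + 604.210) / 71.2 ≈ 9386.7 mm.
Then N = f²/(c·h) = 45² / (0.077 × 9386.7) = 2025 / 722.78 ≈ 2.80.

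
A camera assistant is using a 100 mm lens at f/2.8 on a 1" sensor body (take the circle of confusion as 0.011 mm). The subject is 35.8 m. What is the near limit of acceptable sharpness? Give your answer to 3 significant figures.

Hyperfocal distance H = f²/(N·c) + f = 100²/(2.8 × 0.011) + 100 = 10000/0.0308 + 100 ≈ 324775.3 mm ≈ 324.8 m.
Near limit Dn = s·(H − f)/(H + s − 2f) = 35800 × (324775.3 − 100) / (324775.3 + 35800 − 2 × 100) = 35800 × 324675.3 / 360375.3 ≈ 32254 mm ≈ 32.3 m.

32.3 m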